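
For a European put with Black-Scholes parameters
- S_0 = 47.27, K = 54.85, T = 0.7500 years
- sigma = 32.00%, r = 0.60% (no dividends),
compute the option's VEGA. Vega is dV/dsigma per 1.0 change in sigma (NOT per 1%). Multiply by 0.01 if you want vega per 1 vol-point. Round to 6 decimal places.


Answer: Vega = 15.183127

Derivation:
d1 = -0.3818679187; d2 = -0.6589960479
phi(d1) = 0.3708898774; exp(-qT) = 1.0000000000; exp(-rT) = 0.9955101098
Vega = S * exp(-qT) * phi(d1) * sqrt(T) = 47.2700 * 1.0000000000 * 0.3708898774 * 0.8660254038 = 15.183127


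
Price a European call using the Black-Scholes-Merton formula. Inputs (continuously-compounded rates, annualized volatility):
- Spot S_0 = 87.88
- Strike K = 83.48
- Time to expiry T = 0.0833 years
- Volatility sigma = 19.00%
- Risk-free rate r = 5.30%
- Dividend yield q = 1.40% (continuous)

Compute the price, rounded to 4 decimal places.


d1 = (ln(S/K) + (r - q + 0.5*sigma^2) * T) / (sigma * sqrt(T)) = 1.02334406
d2 = d1 - sigma * sqrt(T) = 0.96850676
exp(-rT) = 0.99559483; exp(-qT) = 0.99883448
C = S_0 * exp(-qT) * N(d1) - K * exp(-rT) * N(d2)
N(d1) = 0.84692740; N(d2) = 0.83360433
C = 87.8800 * 0.99883448 * 0.84692740 - 83.4800 * 0.99559483 * 0.83360433 = 5.0585

Answer: Price = 5.0585


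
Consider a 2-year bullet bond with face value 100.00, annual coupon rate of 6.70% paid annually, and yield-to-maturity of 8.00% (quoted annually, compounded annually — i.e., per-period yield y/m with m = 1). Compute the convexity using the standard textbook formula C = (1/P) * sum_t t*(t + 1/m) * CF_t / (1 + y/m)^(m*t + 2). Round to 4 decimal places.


Answer: Convexity = 4.9262

Derivation:
Coupon per period c = face * coupon_rate / m = 6.700000
Periods per year m = 1; per-period yield y/m = 0.080000
Number of cashflows N = 2
Cashflows (t years, CF_t, discount factor 1/(1+y/m)^(m*t), PV):
  t = 1.0000: CF_t = 6.700000, DF = 0.925926, PV = 6.203704
  t = 2.0000: CF_t = 106.700000, DF = 0.857339, PV = 91.478052
Price P = sum_t PV_t = 97.681756
Convexity numerator sum_t t*(t + 1/m) * CF_t / (1+y/m)^(m*t + 2):
  t = 1.0000: term = 10.637352
  t = 2.0000: term = 470.566112
Convexity = (1/P) * sum = 481.203464 / 97.681756 = 4.926237


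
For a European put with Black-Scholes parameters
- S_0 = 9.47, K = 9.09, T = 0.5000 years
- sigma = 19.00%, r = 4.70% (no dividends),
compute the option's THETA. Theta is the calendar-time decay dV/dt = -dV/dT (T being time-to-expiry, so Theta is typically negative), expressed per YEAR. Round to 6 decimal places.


d1 = 0.5469210366; d2 = 0.4125707481
phi(d1) = 0.3435234701; exp(-qT) = 1.0000000000; exp(-rT) = 0.9767739747
Theta = -S*exp(-qT)*phi(d1)*sigma/(2*sqrt(T)) + r*K*exp(-rT)*N(-d2) - q*S*exp(-qT)*N(-d1)
N(-d1) = 0.2922164913; N(-d2) = 0.3399605683; sqrt(T) = 0.7071067812
Term 1 = -9.4700 * 1.0000000000 * 0.3435234701 * 0.1900 / (2 * 0.7071067812) = -0.4370639599
Term 2 = 0.0470 * 9.0900 * 0.9767739747 * 0.3399605683 = 0.1418679742
Term 3 = 0 (no dividend yield, q = 0)
Theta = -0.4370639599 + (0.1418679742) + (0.0000000000) = -0.295196

Answer: Theta = -0.295196


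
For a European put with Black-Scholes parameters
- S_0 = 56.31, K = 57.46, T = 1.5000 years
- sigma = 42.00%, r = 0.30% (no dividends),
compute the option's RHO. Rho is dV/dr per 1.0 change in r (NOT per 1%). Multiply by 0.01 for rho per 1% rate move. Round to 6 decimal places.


d1 = 0.2266421211; d2 = -0.2877507248
phi(d1) = 0.3888265745; exp(-qT) = 1.0000000000; exp(-rT) = 0.9955101098
N(-d2) = 0.6132312207
Rho = -K*T*exp(-rT)*N(-d2) = -57.4600 * 1.5000 * 0.9955101098 * 0.6132312207 = -52.617088

Answer: Rho = -52.617088


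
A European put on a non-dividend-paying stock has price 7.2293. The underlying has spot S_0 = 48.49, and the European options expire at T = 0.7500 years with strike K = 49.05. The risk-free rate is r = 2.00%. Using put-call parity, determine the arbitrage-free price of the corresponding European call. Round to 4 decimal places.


Put-call parity: C - P = S_0 * exp(-qT) - K * exp(-rT).
S_0 * exp(-qT) = 48.4900 * 1.00000000 = 48.49000000
K * exp(-rT) = 49.0500 * 0.98511194 = 48.31974064
C = P + S*exp(-qT) - K*exp(-rT)
C = 7.2293 + 48.49000000 - 48.31974064 = 7.3996

Answer: Call price = 7.3996


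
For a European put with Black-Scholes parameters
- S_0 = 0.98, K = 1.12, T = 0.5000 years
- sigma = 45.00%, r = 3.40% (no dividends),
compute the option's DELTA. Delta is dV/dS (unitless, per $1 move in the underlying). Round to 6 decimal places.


Answer: Delta = -0.582043

Derivation:
d1 = -0.2071238095; d2 = -0.5253218611
phi(d1) = 0.3904760398; exp(-qT) = 1.0000000000; exp(-rT) = 0.9831436846
N(-d1) = 0.5820434160
Delta = -exp(-qT) * N(-d1) = -1.0000000000 * 0.5820434160 = -0.582043


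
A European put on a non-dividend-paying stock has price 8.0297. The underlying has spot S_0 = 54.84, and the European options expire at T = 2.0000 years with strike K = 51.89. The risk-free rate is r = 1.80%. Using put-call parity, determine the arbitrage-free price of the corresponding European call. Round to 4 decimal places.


Answer: Call price = 12.8145

Derivation:
Put-call parity: C - P = S_0 * exp(-qT) - K * exp(-rT).
S_0 * exp(-qT) = 54.8400 * 1.00000000 = 54.84000000
K * exp(-rT) = 51.8900 * 0.96464029 = 50.05518483
C = P + S*exp(-qT) - K*exp(-rT)
C = 8.0297 + 54.84000000 - 50.05518483 = 12.8145


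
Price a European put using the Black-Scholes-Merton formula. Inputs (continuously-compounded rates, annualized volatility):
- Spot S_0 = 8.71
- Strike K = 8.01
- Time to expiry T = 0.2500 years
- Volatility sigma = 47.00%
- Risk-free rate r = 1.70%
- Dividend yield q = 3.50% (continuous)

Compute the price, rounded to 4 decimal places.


d1 = (ln(S/K) + (r - q + 0.5*sigma^2) * T) / (sigma * sqrt(T)) = 0.45486608
d2 = d1 - sigma * sqrt(T) = 0.21986608
exp(-rT) = 0.99575902; exp(-qT) = 0.99128817
P = K * exp(-rT) * N(-d2) - S_0 * exp(-qT) * N(-d1)
N(-d1) = 0.32460279; N(-d2) = 0.41298773
P = 8.0100 * 0.99575902 * 0.41298773 - 8.7100 * 0.99128817 * 0.32460279 = 0.4913

Answer: Price = 0.4913


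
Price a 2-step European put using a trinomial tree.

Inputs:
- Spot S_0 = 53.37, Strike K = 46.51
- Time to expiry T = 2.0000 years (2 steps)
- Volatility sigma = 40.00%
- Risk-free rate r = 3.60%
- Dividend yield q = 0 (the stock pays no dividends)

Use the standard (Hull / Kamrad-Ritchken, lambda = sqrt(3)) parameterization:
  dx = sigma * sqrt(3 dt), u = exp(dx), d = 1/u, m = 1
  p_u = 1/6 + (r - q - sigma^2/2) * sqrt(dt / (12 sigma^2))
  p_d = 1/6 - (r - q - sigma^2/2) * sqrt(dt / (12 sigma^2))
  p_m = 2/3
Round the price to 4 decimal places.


Answer: Price = V(0,0) = 6.0932

Derivation:
dt = T/N = 1.000000; dx = sigma*sqrt(3*dt) = 0.692820
u = exp(dx) = 1.999346; d = 1/u = 0.500163
p_u = 0.134912, p_m = 0.666667, p_d = 0.198421
Discount per step: exp(-r*dt) = 0.964640
Stock lattice S(k, j) with j the centered position index:
  k=0: S(0,+0) = 53.3700
  k=1: S(1,-1) = 26.6937; S(1,+0) = 53.3700; S(1,+1) = 106.7051
  k=2: S(2,-2) = 13.3512; S(2,-1) = 26.6937; S(2,+0) = 53.3700; S(2,+1) = 106.7051; S(2,+2) = 213.3405
Terminal payoffs V(N, j) = max(K - S_T, 0):
  V(2,-2) = 33.158775; V(2,-1) = 19.816276; V(2,+0) = 0.000000; V(2,+1) = 0.000000; V(2,+2) = 0.000000
Backward induction: V(k, j) = exp(-r*dt) * [p_u * V(k+1, j+1) + p_m * V(k+1, j) + p_d * V(k+1, j-1)]
  V(1,-1) = exp(-r*dt) * [p_u*0.000000 + p_m*19.816276 + p_d*33.158775] = 19.090469
  V(1,+0) = exp(-r*dt) * [p_u*0.000000 + p_m*0.000000 + p_d*19.816276] = 3.792931
  V(1,+1) = exp(-r*dt) * [p_u*0.000000 + p_m*0.000000 + p_d*0.000000] = 0.000000
  V(0,+0) = exp(-r*dt) * [p_u*0.000000 + p_m*3.792931 + p_d*19.090469] = 6.093217


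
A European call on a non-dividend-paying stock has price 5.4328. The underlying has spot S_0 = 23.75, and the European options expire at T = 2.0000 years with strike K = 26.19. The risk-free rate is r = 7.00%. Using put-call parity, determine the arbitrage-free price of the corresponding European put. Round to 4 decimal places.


Put-call parity: C - P = S_0 * exp(-qT) - K * exp(-rT).
S_0 * exp(-qT) = 23.7500 * 1.00000000 = 23.75000000
K * exp(-rT) = 26.1900 * 0.86935824 = 22.76849219
P = C - S*exp(-qT) + K*exp(-rT)
P = 5.4328 - 23.75000000 + 22.76849219 = 4.4513

Answer: Put price = 4.4513


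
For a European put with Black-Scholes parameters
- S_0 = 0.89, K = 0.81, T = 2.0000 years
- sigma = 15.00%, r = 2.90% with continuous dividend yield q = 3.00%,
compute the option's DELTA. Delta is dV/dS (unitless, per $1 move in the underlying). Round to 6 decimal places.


d1 = 0.5406407166; d2 = 0.3285086822
phi(d1) = 0.3446986488; exp(-qT) = 0.9417645336; exp(-rT) = 0.9436499474
N(-d1) = 0.2943776238
Delta = -exp(-qT) * N(-d1) = -0.9417645336 * 0.2943776238 = -0.277234

Answer: Delta = -0.277234


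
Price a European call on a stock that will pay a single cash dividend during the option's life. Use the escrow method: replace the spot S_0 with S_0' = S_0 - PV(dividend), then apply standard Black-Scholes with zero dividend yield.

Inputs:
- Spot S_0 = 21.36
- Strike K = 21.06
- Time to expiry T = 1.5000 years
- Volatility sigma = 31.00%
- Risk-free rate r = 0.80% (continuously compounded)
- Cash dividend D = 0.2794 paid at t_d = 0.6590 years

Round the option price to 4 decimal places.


PV(D) = D * exp(-r * t_d) = 0.2794 * 0.99474187 = 0.27793088
S_0' = S_0 - PV(D) = 21.3600 - 0.27793088 = 21.08206912
d1 = (ln(S_0'/K) + (r + sigma^2/2)*T) / (sigma*sqrt(T)) = 0.22420039
d2 = d1 - sigma*sqrt(T) = -0.15547052
exp(-rT) = 0.98807171
N(d1) = 0.58869931; N(d2) = 0.43822520
C = S_0' * N(d1) - K * exp(-rT) * N(d2) = 21.08206912 * 0.58869931 - 21.0600 * 0.98807171 * 0.43822520 = 3.2921

Answer: Price = 3.2921


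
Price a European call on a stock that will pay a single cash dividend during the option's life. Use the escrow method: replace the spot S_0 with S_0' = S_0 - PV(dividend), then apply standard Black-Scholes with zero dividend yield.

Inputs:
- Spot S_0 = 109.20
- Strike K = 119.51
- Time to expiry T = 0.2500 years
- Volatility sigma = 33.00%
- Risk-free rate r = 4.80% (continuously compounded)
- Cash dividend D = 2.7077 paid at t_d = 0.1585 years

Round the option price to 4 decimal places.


PV(D) = D * exp(-r * t_d) = 2.7077 * 0.99242087 = 2.68717798
S_0' = S_0 - PV(D) = 109.2000 - 2.68717798 = 106.51282202
d1 = (ln(S_0'/K) + (r + sigma^2/2)*T) / (sigma*sqrt(T)) = -0.54255865
d2 = d1 - sigma*sqrt(T) = -0.70755865
exp(-rT) = 0.98807171
N(d1) = 0.29371686; N(d2) = 0.23960969
C = S_0' * N(d1) - K * exp(-rT) * N(d2) = 106.51282202 * 0.29371686 - 119.5100 * 0.98807171 * 0.23960969 = 2.9904

Answer: Price = 2.9904


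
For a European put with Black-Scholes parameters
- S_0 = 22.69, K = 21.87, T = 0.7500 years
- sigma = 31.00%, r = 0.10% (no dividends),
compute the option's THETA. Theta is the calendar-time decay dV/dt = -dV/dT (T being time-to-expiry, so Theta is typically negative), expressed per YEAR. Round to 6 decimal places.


d1 = 0.2741332238; d2 = 0.0056653486
phi(d1) = 0.3842303466; exp(-qT) = 1.0000000000; exp(-rT) = 0.9992502812
Theta = -S*exp(-qT)*phi(d1)*sigma/(2*sqrt(T)) + r*K*exp(-rT)*N(-d2) - q*S*exp(-qT)*N(-d1)
N(-d1) = 0.3919911213; N(-d2) = 0.4977398650; sqrt(T) = 0.8660254038
Term 1 = -22.6900 * 1.0000000000 * 0.3842303466 * 0.3100 / (2 * 0.8660254038) = -1.5603686815
Term 2 = 0.0010 * 21.8700 * 0.9992502812 * 0.4977398650 = 0.0108774097
Term 3 = 0 (no dividend yield, q = 0)
Theta = -1.5603686815 + (0.0108774097) + (0.0000000000) = -1.549491

Answer: Theta = -1.549491


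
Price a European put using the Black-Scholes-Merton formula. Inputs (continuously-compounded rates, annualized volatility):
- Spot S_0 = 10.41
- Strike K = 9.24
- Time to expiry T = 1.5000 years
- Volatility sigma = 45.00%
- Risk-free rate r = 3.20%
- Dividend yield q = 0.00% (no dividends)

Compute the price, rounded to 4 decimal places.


Answer: Price = 1.3773

Derivation:
d1 = (ln(S/K) + (r - q + 0.5*sigma^2) * T) / (sigma * sqrt(T)) = 0.57898679
d2 = d1 - sigma * sqrt(T) = 0.02785160
exp(-rT) = 0.95313379; exp(-qT) = 1.00000000
P = K * exp(-rT) * N(-d2) - S_0 * exp(-qT) * N(-d1)
N(-d1) = 0.28129904; N(-d2) = 0.48889026
P = 9.2400 * 0.95313379 * 0.48889026 - 10.4100 * 1.00000000 * 0.28129904 = 1.3773


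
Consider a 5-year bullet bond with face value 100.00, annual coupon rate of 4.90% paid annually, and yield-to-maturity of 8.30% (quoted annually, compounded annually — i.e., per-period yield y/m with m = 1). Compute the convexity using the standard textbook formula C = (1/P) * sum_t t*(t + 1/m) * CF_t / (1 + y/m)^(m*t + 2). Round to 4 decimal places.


Answer: Convexity = 22.3066

Derivation:
Coupon per period c = face * coupon_rate / m = 4.900000
Periods per year m = 1; per-period yield y/m = 0.083000
Number of cashflows N = 5
Cashflows (t years, CF_t, discount factor 1/(1+y/m)^(m*t), PV):
  t = 1.0000: CF_t = 4.900000, DF = 0.923361, PV = 4.524469
  t = 2.0000: CF_t = 4.900000, DF = 0.852596, PV = 4.177718
  t = 3.0000: CF_t = 4.900000, DF = 0.787254, PV = 3.857542
  t = 4.0000: CF_t = 4.900000, DF = 0.726919, PV = 3.561904
  t = 5.0000: CF_t = 104.900000, DF = 0.671209, PV = 70.409815
Price P = sum_t PV_t = 86.531450
Convexity numerator sum_t t*(t + 1/m) * CF_t / (1+y/m)^(m*t + 2):
  t = 1.0000: term = 7.715085
  t = 2.0000: term = 21.371426
  t = 3.0000: term = 39.467084
  t = 4.0000: term = 60.737280
  t = 5.0000: term = 1800.932960
Convexity = (1/P) * sum = 1930.223835 / 86.531450 = 22.306616


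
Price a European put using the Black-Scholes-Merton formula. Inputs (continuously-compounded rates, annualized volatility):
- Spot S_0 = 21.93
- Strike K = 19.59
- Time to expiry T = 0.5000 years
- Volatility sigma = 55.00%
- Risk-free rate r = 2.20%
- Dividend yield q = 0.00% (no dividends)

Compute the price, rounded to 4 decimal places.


Answer: Price = 2.0649

Derivation:
d1 = (ln(S/K) + (r - q + 0.5*sigma^2) * T) / (sigma * sqrt(T)) = 0.51287440
d2 = d1 - sigma * sqrt(T) = 0.12396567
exp(-rT) = 0.98906028; exp(-qT) = 1.00000000
P = K * exp(-rT) * N(-d2) - S_0 * exp(-qT) * N(-d1)
N(-d1) = 0.30401959; N(-d2) = 0.45067123
P = 19.5900 * 0.98906028 * 0.45067123 - 21.9300 * 1.00000000 * 0.30401959 = 2.0649


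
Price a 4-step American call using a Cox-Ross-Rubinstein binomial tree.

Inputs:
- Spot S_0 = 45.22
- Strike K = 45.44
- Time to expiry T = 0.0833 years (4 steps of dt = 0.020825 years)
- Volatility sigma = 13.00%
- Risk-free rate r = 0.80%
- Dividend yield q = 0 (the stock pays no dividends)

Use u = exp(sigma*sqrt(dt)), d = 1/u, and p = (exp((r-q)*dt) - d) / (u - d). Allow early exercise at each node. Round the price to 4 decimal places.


Answer: Price = V(0,0) = 0.5825

Derivation:
dt = T/N = 0.020825
u = exp(sigma*sqrt(dt)) = 1.018937; d = 1/u = 0.981415
p = (exp((r-q)*dt) - d) / (u - d) = 0.499750
Discount per step: exp(-r*dt) = 0.999833
Stock lattice S(k, i) with i counting down-moves:
  k=0: S(0,0) = 45.2200
  k=1: S(1,0) = 46.0763; S(1,1) = 44.3796
  k=2: S(2,0) = 46.9489; S(2,1) = 45.2200; S(2,2) = 43.5548
  k=3: S(3,0) = 47.8380; S(3,1) = 46.0763; S(3,2) = 44.3796; S(3,3) = 42.7453
  k=4: S(4,0) = 48.7439; S(4,1) = 46.9489; S(4,2) = 45.2200; S(4,3) = 43.5548; S(4,4) = 41.9509
Terminal payoffs V(N, i) = max(S_T - K, 0):
  V(4,0) = 3.303896; V(4,1) = 1.508898; V(4,2) = 0.000000; V(4,3) = 0.000000; V(4,4) = 0.000000
Backward induction: V(k, i) = exp(-r*dt) * [p * V(k+1, i) + (1-p) * V(k+1, i+1)]; then take max(V_cont, immediate exercise) for American.
  V(3,0) = exp(-r*dt) * [p*3.303896 + (1-p)*1.508898] = 2.405548; exercise = 2.397979; V(3,0) = max -> 2.405548
  V(3,1) = exp(-r*dt) * [p*1.508898 + (1-p)*0.000000] = 0.753947; exercise = 0.636341; V(3,1) = max -> 0.753947
  V(3,2) = exp(-r*dt) * [p*0.000000 + (1-p)*0.000000] = 0.000000; exercise = 0.000000; V(3,2) = max -> 0.000000
  V(3,3) = exp(-r*dt) * [p*0.000000 + (1-p)*0.000000] = 0.000000; exercise = 0.000000; V(3,3) = max -> 0.000000
  V(2,0) = exp(-r*dt) * [p*2.405548 + (1-p)*0.753947] = 1.579072; exercise = 1.508898; V(2,0) = max -> 1.579072
  V(2,1) = exp(-r*dt) * [p*0.753947 + (1-p)*0.000000] = 0.376722; exercise = 0.000000; V(2,1) = max -> 0.376722
  V(2,2) = exp(-r*dt) * [p*0.000000 + (1-p)*0.000000] = 0.000000; exercise = 0.000000; V(2,2) = max -> 0.000000
  V(1,0) = exp(-r*dt) * [p*1.579072 + (1-p)*0.376722] = 0.977435; exercise = 0.636341; V(1,0) = max -> 0.977435
  V(1,1) = exp(-r*dt) * [p*0.376722 + (1-p)*0.000000] = 0.188236; exercise = 0.000000; V(1,1) = max -> 0.188236
  V(0,0) = exp(-r*dt) * [p*0.977435 + (1-p)*0.188236] = 0.582541; exercise = 0.000000; V(0,0) = max -> 0.582541


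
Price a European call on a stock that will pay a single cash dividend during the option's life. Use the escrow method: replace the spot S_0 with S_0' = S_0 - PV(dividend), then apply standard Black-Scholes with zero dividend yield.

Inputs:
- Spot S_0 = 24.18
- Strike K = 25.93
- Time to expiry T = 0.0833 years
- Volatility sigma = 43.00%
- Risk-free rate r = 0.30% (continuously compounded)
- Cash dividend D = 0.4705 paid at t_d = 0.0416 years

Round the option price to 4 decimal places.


Answer: Price = 0.4249

Derivation:
PV(D) = D * exp(-r * t_d) = 0.4705 * 0.99987521 = 0.47044129
S_0' = S_0 - PV(D) = 24.1800 - 0.47044129 = 23.70955871
d1 = (ln(S_0'/K) + (r + sigma^2/2)*T) / (sigma*sqrt(T)) = -0.65727417
d2 = d1 - sigma*sqrt(T) = -0.78137965
exp(-rT) = 0.99975013
N(d1) = 0.25550232; N(d2) = 0.21728962
C = S_0' * N(d1) - K * exp(-rT) * N(d2) = 23.70955871 * 0.25550232 - 25.9300 * 0.99975013 * 0.21728962 = 0.4249


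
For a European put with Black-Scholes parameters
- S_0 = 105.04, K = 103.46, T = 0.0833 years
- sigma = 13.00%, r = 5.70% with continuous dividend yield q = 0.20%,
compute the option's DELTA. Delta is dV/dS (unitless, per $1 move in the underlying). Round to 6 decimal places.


d1 = 0.5448136492; d2 = 0.5072933880
phi(d1) = 0.3439188711; exp(-qT) = 0.9998334139; exp(-rT) = 0.9952631544
N(-d1) = 0.2929408451
Delta = -exp(-qT) * N(-d1) = -0.9998334139 * 0.2929408451 = -0.292892

Answer: Delta = -0.292892


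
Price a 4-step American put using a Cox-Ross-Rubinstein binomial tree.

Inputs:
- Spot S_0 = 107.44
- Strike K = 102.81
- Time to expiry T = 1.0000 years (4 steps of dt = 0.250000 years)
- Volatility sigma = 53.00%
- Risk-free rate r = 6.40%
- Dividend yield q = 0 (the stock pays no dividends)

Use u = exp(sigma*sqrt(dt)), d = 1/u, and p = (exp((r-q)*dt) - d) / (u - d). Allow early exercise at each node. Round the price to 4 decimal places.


dt = T/N = 0.250000
u = exp(sigma*sqrt(dt)) = 1.303431; d = 1/u = 0.767206
p = (exp((r-q)*dt) - d) / (u - d) = 0.464213
Discount per step: exp(-r*dt) = 0.984127
Stock lattice S(k, i) with i counting down-moves:
  k=0: S(0,0) = 107.4400
  k=1: S(1,0) = 140.0406; S(1,1) = 82.4286
  k=2: S(2,0) = 182.5333; S(2,1) = 107.4400; S(2,2) = 63.2397
  k=3: S(3,0) = 237.9195; S(3,1) = 140.0406; S(3,2) = 82.4286; S(3,3) = 48.5179
  k=4: S(4,0) = 310.1117; S(4,1) = 182.5333; S(4,2) = 107.4400; S(4,3) = 63.2397; S(4,4) = 37.2232
Terminal payoffs V(N, i) = max(K - S_T, 0):
  V(4,0) = 0.000000; V(4,1) = 0.000000; V(4,2) = 0.000000; V(4,3) = 39.570282; V(4,4) = 65.586788
Backward induction: V(k, i) = exp(-r*dt) * [p * V(k+1, i) + (1-p) * V(k+1, i+1)]; then take max(V_cont, immediate exercise) for American.
  V(3,0) = exp(-r*dt) * [p*0.000000 + (1-p)*0.000000] = 0.000000; exercise = 0.000000; V(3,0) = max -> 0.000000
  V(3,1) = exp(-r*dt) * [p*0.000000 + (1-p)*0.000000] = 0.000000; exercise = 0.000000; V(3,1) = max -> 0.000000
  V(3,2) = exp(-r*dt) * [p*0.000000 + (1-p)*39.570282] = 20.864714; exercise = 20.381393; V(3,2) = max -> 20.864714
  V(3,3) = exp(-r*dt) * [p*39.570282 + (1-p)*65.586788] = 52.660242; exercise = 54.292112; V(3,3) = max -> 54.292112
  V(2,0) = exp(-r*dt) * [p*0.000000 + (1-p)*0.000000] = 0.000000; exercise = 0.000000; V(2,0) = max -> 0.000000
  V(2,1) = exp(-r*dt) * [p*0.000000 + (1-p)*20.864714] = 11.001597; exercise = 0.000000; V(2,1) = max -> 11.001597
  V(2,2) = exp(-r*dt) * [p*20.864714 + (1-p)*54.292112] = 38.159215; exercise = 39.570282; V(2,2) = max -> 39.570282
  V(1,0) = exp(-r*dt) * [p*0.000000 + (1-p)*11.001597] = 5.800949; exercise = 0.000000; V(1,0) = max -> 5.800949
  V(1,1) = exp(-r*dt) * [p*11.001597 + (1-p)*39.570282] = 25.890738; exercise = 20.381393; V(1,1) = max -> 25.890738
  V(0,0) = exp(-r*dt) * [p*5.800949 + (1-p)*25.890738] = 16.301865; exercise = 0.000000; V(0,0) = max -> 16.301865

Answer: Price = V(0,0) = 16.3019


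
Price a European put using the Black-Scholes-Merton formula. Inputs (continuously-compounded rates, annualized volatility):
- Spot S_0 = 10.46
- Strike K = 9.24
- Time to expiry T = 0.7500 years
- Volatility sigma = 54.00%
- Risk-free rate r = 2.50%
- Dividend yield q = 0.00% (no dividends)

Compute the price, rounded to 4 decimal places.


Answer: Price = 1.1912

Derivation:
d1 = (ln(S/K) + (r - q + 0.5*sigma^2) * T) / (sigma * sqrt(T)) = 0.53910952
d2 = d1 - sigma * sqrt(T) = 0.07145581
exp(-rT) = 0.98142469; exp(-qT) = 1.00000000
P = K * exp(-rT) * N(-d2) - S_0 * exp(-qT) * N(-d1)
N(-d1) = 0.29490564; N(-d2) = 0.47151750
P = 9.2400 * 0.98142469 * 0.47151750 - 10.4600 * 1.00000000 * 0.29490564 = 1.1912


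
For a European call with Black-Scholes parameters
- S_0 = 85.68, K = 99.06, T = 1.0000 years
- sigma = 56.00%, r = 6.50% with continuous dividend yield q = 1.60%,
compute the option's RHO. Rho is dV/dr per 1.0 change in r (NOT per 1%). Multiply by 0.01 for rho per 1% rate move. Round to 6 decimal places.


Answer: Rho = 30.240076

Derivation:
d1 = 0.1083816053; d2 = -0.4516183947
phi(d1) = 0.3966060456; exp(-qT) = 0.9841273201; exp(-rT) = 0.9370674634
N(d2) = 0.3257719580
Rho = K*T*exp(-rT)*N(d2) = 99.0600 * 1.0000 * 0.9370674634 * 0.3257719580 = 30.240076


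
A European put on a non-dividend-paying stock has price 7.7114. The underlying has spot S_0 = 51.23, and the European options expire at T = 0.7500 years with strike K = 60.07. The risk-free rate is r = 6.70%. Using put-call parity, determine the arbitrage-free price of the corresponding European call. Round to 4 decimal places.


Answer: Call price = 1.8153

Derivation:
Put-call parity: C - P = S_0 * exp(-qT) - K * exp(-rT).
S_0 * exp(-qT) = 51.2300 * 1.00000000 = 51.23000000
K * exp(-rT) = 60.0700 * 0.95099165 = 57.12606823
C = P + S*exp(-qT) - K*exp(-rT)
C = 7.7114 + 51.23000000 - 57.12606823 = 1.8153


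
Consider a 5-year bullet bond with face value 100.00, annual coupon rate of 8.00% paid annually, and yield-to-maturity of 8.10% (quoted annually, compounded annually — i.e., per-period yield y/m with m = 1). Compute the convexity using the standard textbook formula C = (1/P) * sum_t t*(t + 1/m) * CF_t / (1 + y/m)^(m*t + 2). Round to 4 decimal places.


Answer: Convexity = 20.9978

Derivation:
Coupon per period c = face * coupon_rate / m = 8.000000
Periods per year m = 1; per-period yield y/m = 0.081000
Number of cashflows N = 5
Cashflows (t years, CF_t, discount factor 1/(1+y/m)^(m*t), PV):
  t = 1.0000: CF_t = 8.000000, DF = 0.925069, PV = 7.400555
  t = 2.0000: CF_t = 8.000000, DF = 0.855753, PV = 6.846027
  t = 3.0000: CF_t = 8.000000, DF = 0.791631, PV = 6.333050
  t = 4.0000: CF_t = 8.000000, DF = 0.732314, PV = 5.858510
  t = 5.0000: CF_t = 108.000000, DF = 0.677441, PV = 73.163637
Price P = sum_t PV_t = 99.601779
Convexity numerator sum_t t*(t + 1/m) * CF_t / (1+y/m)^(m*t + 2):
  t = 1.0000: term = 12.666100
  t = 2.0000: term = 35.151063
  t = 3.0000: term = 65.034344
  t = 4.0000: term = 100.268800
  t = 5.0000: term = 1878.300839
Convexity = (1/P) * sum = 2091.421146 / 99.601779 = 20.997829


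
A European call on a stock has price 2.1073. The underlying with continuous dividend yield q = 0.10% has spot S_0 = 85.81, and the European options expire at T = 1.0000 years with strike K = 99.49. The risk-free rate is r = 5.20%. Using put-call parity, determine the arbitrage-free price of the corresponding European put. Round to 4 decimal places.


Answer: Put price = 10.8318

Derivation:
Put-call parity: C - P = S_0 * exp(-qT) - K * exp(-rT).
S_0 * exp(-qT) = 85.8100 * 0.99900050 = 85.72423289
K * exp(-rT) = 99.4900 * 0.94932887 = 94.44872896
P = C - S*exp(-qT) + K*exp(-rT)
P = 2.1073 - 85.72423289 + 94.44872896 = 10.8318


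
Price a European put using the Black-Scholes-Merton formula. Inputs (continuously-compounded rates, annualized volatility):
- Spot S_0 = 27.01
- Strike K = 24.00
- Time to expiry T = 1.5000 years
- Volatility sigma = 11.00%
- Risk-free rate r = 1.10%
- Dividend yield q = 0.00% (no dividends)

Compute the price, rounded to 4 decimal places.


d1 = (ln(S/K) + (r - q + 0.5*sigma^2) * T) / (sigma * sqrt(T)) = 1.06685178
d2 = d1 - sigma * sqrt(T) = 0.93212985
exp(-rT) = 0.98363538; exp(-qT) = 1.00000000
P = K * exp(-rT) * N(-d2) - S_0 * exp(-qT) * N(-d1)
N(-d1) = 0.14301939; N(-d2) = 0.17563471
P = 24.0000 * 0.98363538 * 0.17563471 - 27.0100 * 1.00000000 * 0.14301939 = 0.2833

Answer: Price = 0.2833


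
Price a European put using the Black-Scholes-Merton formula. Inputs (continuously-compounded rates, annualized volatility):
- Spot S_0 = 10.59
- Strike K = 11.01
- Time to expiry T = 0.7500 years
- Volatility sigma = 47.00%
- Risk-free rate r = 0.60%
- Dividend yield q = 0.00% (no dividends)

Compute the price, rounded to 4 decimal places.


Answer: Price = 1.9291

Derivation:
d1 = (ln(S/K) + (r - q + 0.5*sigma^2) * T) / (sigma * sqrt(T)) = 0.11901697
d2 = d1 - sigma * sqrt(T) = -0.28801497
exp(-rT) = 0.99551011; exp(-qT) = 1.00000000
P = K * exp(-rT) * N(-d2) - S_0 * exp(-qT) * N(-d1)
N(-d1) = 0.45263095; N(-d2) = 0.61333236
P = 11.0100 * 0.99551011 * 0.61333236 - 10.5900 * 1.00000000 * 0.45263095 = 1.9291


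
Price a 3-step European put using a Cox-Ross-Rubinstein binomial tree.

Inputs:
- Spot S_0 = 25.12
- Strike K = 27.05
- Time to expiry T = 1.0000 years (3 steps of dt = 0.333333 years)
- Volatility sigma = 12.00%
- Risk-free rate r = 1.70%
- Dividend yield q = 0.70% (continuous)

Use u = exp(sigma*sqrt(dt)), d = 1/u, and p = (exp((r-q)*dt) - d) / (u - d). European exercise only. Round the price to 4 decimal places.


Answer: Price = V(0,0) = 2.1448

Derivation:
dt = T/N = 0.333333
u = exp(sigma*sqrt(dt)) = 1.071738; d = 1/u = 0.933063
p = (exp((r-q)*dt) - d) / (u - d) = 0.506764
Discount per step: exp(-r*dt) = 0.994349
Stock lattice S(k, i) with i counting down-moves:
  k=0: S(0,0) = 25.1200
  k=1: S(1,0) = 26.9221; S(1,1) = 23.4386
  k=2: S(2,0) = 28.8534; S(2,1) = 25.1200; S(2,2) = 21.8697
  k=3: S(3,0) = 30.9233; S(3,1) = 26.9221; S(3,2) = 23.4386; S(3,3) = 20.4058
Terminal payoffs V(N, i) = max(K - S_T, 0):
  V(3,0) = 0.000000; V(3,1) = 0.127931; V(3,2) = 3.611445; V(3,3) = 6.644219
Backward induction: V(k, i) = exp(-r*dt) * [p * V(k+1, i) + (1-p) * V(k+1, i+1)].
  V(2,0) = exp(-r*dt) * [p*0.000000 + (1-p)*0.127931] = 0.062743
  V(2,1) = exp(-r*dt) * [p*0.127931 + (1-p)*3.611445] = 1.835695
  V(2,2) = exp(-r*dt) * [p*3.611445 + (1-p)*6.644219] = 5.078460
  V(1,0) = exp(-r*dt) * [p*0.062743 + (1-p)*1.835695] = 0.931932
  V(1,1) = exp(-r*dt) * [p*1.835695 + (1-p)*5.078460] = 3.415734
  V(0,0) = exp(-r*dt) * [p*0.931932 + (1-p)*3.415734] = 2.144845


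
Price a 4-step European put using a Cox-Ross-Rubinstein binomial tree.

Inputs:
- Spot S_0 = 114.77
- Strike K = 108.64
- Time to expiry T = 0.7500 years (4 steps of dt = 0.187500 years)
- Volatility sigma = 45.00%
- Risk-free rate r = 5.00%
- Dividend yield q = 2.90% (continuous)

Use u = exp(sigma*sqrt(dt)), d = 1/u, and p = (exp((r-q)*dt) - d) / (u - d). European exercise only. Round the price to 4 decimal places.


Answer: Price = V(0,0) = 13.1184

Derivation:
dt = T/N = 0.187500
u = exp(sigma*sqrt(dt)) = 1.215136; d = 1/u = 0.822953
p = (exp((r-q)*dt) - d) / (u - d) = 0.461499
Discount per step: exp(-r*dt) = 0.990669
Stock lattice S(k, i) with i counting down-moves:
  k=0: S(0,0) = 114.7700
  k=1: S(1,0) = 139.4611; S(1,1) = 94.4504
  k=2: S(2,0) = 169.4642; S(2,1) = 114.7700; S(2,2) = 77.7282
  k=3: S(3,0) = 205.9220; S(3,1) = 139.4611; S(3,2) = 94.4504; S(3,3) = 63.9667
  k=4: S(4,0) = 250.2231; S(4,1) = 169.4642; S(4,2) = 114.7700; S(4,3) = 77.7282; S(4,4) = 52.6416
Terminal payoffs V(N, i) = max(K - S_T, 0):
  V(4,0) = 0.000000; V(4,1) = 0.000000; V(4,2) = 0.000000; V(4,3) = 30.911756; V(4,4) = 55.998369
Backward induction: V(k, i) = exp(-r*dt) * [p * V(k+1, i) + (1-p) * V(k+1, i+1)].
  V(3,0) = exp(-r*dt) * [p*0.000000 + (1-p)*0.000000] = 0.000000
  V(3,1) = exp(-r*dt) * [p*0.000000 + (1-p)*0.000000] = 0.000000
  V(3,2) = exp(-r*dt) * [p*0.000000 + (1-p)*30.911756] = 16.490672
  V(3,3) = exp(-r*dt) * [p*30.911756 + (1-p)*55.998369] = 44.006413
  V(2,0) = exp(-r*dt) * [p*0.000000 + (1-p)*0.000000] = 0.000000
  V(2,1) = exp(-r*dt) * [p*0.000000 + (1-p)*16.490672] = 8.797374
  V(2,2) = exp(-r*dt) * [p*16.490672 + (1-p)*44.006413] = 31.015775
  V(1,0) = exp(-r*dt) * [p*0.000000 + (1-p)*8.797374] = 4.693186
  V(1,1) = exp(-r*dt) * [p*8.797374 + (1-p)*31.015775] = 20.568262
  V(0,0) = exp(-r*dt) * [p*4.693186 + (1-p)*20.568262] = 13.118361


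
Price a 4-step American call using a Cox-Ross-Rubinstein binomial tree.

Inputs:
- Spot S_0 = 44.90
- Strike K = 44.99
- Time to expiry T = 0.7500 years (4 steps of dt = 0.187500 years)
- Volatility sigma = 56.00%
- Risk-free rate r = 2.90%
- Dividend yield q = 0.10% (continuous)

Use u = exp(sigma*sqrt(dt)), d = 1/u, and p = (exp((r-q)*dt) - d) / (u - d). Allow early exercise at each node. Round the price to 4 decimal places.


dt = T/N = 0.187500
u = exp(sigma*sqrt(dt)) = 1.274415; d = 1/u = 0.784674
p = (exp((r-q)*dt) - d) / (u - d) = 0.450422
Discount per step: exp(-r*dt) = 0.994577
Stock lattice S(k, i) with i counting down-moves:
  k=0: S(0,0) = 44.9000
  k=1: S(1,0) = 57.2212; S(1,1) = 35.2319
  k=2: S(2,0) = 72.9236; S(2,1) = 44.9000; S(2,2) = 27.6455
  k=3: S(3,0) = 92.9349; S(3,1) = 57.2212; S(3,2) = 35.2319; S(3,3) = 21.6927
  k=4: S(4,0) = 118.4376; S(4,1) = 72.9236; S(4,2) = 44.9000; S(4,3) = 27.6455; S(4,4) = 17.0217
Terminal payoffs V(N, i) = max(S_T - K, 0):
  V(4,0) = 73.447601; V(4,1) = 27.933578; V(4,2) = 0.000000; V(4,3) = 0.000000; V(4,4) = 0.000000
Backward induction: V(k, i) = exp(-r*dt) * [p * V(k+1, i) + (1-p) * V(k+1, i+1)]; then take max(V_cont, immediate exercise) for American.
  V(3,0) = exp(-r*dt) * [p*73.447601 + (1-p)*27.933578] = 48.171435; exercise = 47.944889; V(3,0) = max -> 48.171435
  V(3,1) = exp(-r*dt) * [p*27.933578 + (1-p)*0.000000] = 12.513661; exercise = 12.231226; V(3,1) = max -> 12.513661
  V(3,2) = exp(-r*dt) * [p*0.000000 + (1-p)*0.000000] = 0.000000; exercise = 0.000000; V(3,2) = max -> 0.000000
  V(3,3) = exp(-r*dt) * [p*0.000000 + (1-p)*0.000000] = 0.000000; exercise = 0.000000; V(3,3) = max -> 0.000000
  V(2,0) = exp(-r*dt) * [p*48.171435 + (1-p)*12.513661] = 28.419742; exercise = 27.933578; V(2,0) = max -> 28.419742
  V(2,1) = exp(-r*dt) * [p*12.513661 + (1-p)*0.000000] = 5.605859; exercise = 0.000000; V(2,1) = max -> 5.605859
  V(2,2) = exp(-r*dt) * [p*0.000000 + (1-p)*0.000000] = 0.000000; exercise = 0.000000; V(2,2) = max -> 0.000000
  V(1,0) = exp(-r*dt) * [p*28.419742 + (1-p)*5.605859] = 15.795604; exercise = 12.231226; V(1,0) = max -> 15.795604
  V(1,1) = exp(-r*dt) * [p*5.605859 + (1-p)*0.000000] = 2.511308; exercise = 0.000000; V(1,1) = max -> 2.511308
  V(0,0) = exp(-r*dt) * [p*15.795604 + (1-p)*2.511308] = 8.448777; exercise = 0.000000; V(0,0) = max -> 8.448777

Answer: Price = V(0,0) = 8.4488


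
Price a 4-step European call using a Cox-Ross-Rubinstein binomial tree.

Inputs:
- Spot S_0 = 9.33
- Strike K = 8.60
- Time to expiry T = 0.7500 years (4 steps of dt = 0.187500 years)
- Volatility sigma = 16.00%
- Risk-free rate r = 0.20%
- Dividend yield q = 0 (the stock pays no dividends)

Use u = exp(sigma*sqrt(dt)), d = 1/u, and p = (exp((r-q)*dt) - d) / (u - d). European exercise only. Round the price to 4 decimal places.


dt = T/N = 0.187500
u = exp(sigma*sqrt(dt)) = 1.071738; d = 1/u = 0.933063
p = (exp((r-q)*dt) - d) / (u - d) = 0.485391
Discount per step: exp(-r*dt) = 0.999625
Stock lattice S(k, i) with i counting down-moves:
  k=0: S(0,0) = 9.3300
  k=1: S(1,0) = 9.9993; S(1,1) = 8.7055
  k=2: S(2,0) = 10.7167; S(2,1) = 9.3300; S(2,2) = 8.1228
  k=3: S(3,0) = 11.4855; S(3,1) = 9.9993; S(3,2) = 8.7055; S(3,3) = 7.5791
  k=4: S(4,0) = 12.3094; S(4,1) = 10.7167; S(4,2) = 9.3300; S(4,3) = 8.1228; S(4,4) = 7.0717
Terminal payoffs V(N, i) = max(S_T - K, 0):
  V(4,0) = 3.709399; V(4,1) = 2.116655; V(4,2) = 0.730000; V(4,3) = 0.000000; V(4,4) = 0.000000
Backward induction: V(k, i) = exp(-r*dt) * [p * V(k+1, i) + (1-p) * V(k+1, i+1)].
  V(3,0) = exp(-r*dt) * [p*3.709399 + (1-p)*2.116655] = 2.888675
  V(3,1) = exp(-r*dt) * [p*2.116655 + (1-p)*0.730000] = 1.402544
  V(3,2) = exp(-r*dt) * [p*0.730000 + (1-p)*0.000000] = 0.354203
  V(3,3) = exp(-r*dt) * [p*0.000000 + (1-p)*0.000000] = 0.000000
  V(2,0) = exp(-r*dt) * [p*2.888675 + (1-p)*1.402544] = 2.123103
  V(2,1) = exp(-r*dt) * [p*1.402544 + (1-p)*0.354203] = 0.862735
  V(2,2) = exp(-r*dt) * [p*0.354203 + (1-p)*0.000000] = 0.171862
  V(1,0) = exp(-r*dt) * [p*2.123103 + (1-p)*0.862735] = 1.473953
  V(1,1) = exp(-r*dt) * [p*0.862735 + (1-p)*0.171862] = 0.507015
  V(0,0) = exp(-r*dt) * [p*1.473953 + (1-p)*0.507015] = 0.975992

Answer: Price = V(0,0) = 0.9760


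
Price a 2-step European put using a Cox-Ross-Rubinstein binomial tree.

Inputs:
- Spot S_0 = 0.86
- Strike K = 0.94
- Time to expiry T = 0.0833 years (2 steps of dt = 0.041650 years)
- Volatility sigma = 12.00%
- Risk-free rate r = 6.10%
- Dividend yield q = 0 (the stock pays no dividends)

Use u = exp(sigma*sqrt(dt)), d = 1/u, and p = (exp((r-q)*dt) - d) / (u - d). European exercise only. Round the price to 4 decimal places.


dt = T/N = 0.041650
u = exp(sigma*sqrt(dt)) = 1.024792; d = 1/u = 0.975807
p = (exp((r-q)*dt) - d) / (u - d) = 0.545810
Discount per step: exp(-r*dt) = 0.997463
Stock lattice S(k, i) with i counting down-moves:
  k=0: S(0,0) = 0.8600
  k=1: S(1,0) = 0.8813; S(1,1) = 0.8392
  k=2: S(2,0) = 0.9032; S(2,1) = 0.8600; S(2,2) = 0.8189
Terminal payoffs V(N, i) = max(K - S_T, 0):
  V(2,0) = 0.036829; V(2,1) = 0.080000; V(2,2) = 0.121108
Backward induction: V(k, i) = exp(-r*dt) * [p * V(k+1, i) + (1-p) * V(k+1, i+1)].
  V(1,0) = exp(-r*dt) * [p*0.036829 + (1-p)*0.080000] = 0.056293
  V(1,1) = exp(-r*dt) * [p*0.080000 + (1-p)*0.121108] = 0.098420
  V(0,0) = exp(-r*dt) * [p*0.056293 + (1-p)*0.098420] = 0.075236

Answer: Price = V(0,0) = 0.0752


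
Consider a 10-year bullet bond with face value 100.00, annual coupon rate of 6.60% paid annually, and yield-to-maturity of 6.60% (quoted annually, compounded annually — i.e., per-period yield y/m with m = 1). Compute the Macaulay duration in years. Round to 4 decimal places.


Answer: Macaulay duration = 7.6276 years

Derivation:
Coupon per period c = face * coupon_rate / m = 6.600000
Periods per year m = 1; per-period yield y/m = 0.066000
Number of cashflows N = 10
Cashflows (t years, CF_t, discount factor 1/(1+y/m)^(m*t), PV):
  t = 1.0000: CF_t = 6.600000, DF = 0.938086, PV = 6.191370
  t = 2.0000: CF_t = 6.600000, DF = 0.880006, PV = 5.808039
  t = 3.0000: CF_t = 6.600000, DF = 0.825521, PV = 5.448442
  t = 4.0000: CF_t = 6.600000, DF = 0.774410, PV = 5.111109
  t = 5.0000: CF_t = 6.600000, DF = 0.726464, PV = 4.794661
  t = 6.0000: CF_t = 6.600000, DF = 0.681486, PV = 4.497806
  t = 7.0000: CF_t = 6.600000, DF = 0.639292, PV = 4.219330
  t = 8.0000: CF_t = 6.600000, DF = 0.599711, PV = 3.958096
  t = 9.0000: CF_t = 6.600000, DF = 0.562581, PV = 3.713035
  t = 10.0000: CF_t = 106.600000, DF = 0.527750, PV = 56.258113
Price P = sum_t PV_t = 100.000000
Macaulay numerator sum_t t * PV_t:
  t * PV_t at t = 1.0000: 6.191370
  t * PV_t at t = 2.0000: 11.616078
  t * PV_t at t = 3.0000: 16.345326
  t * PV_t at t = 4.0000: 20.444435
  t * PV_t at t = 5.0000: 23.973305
  t * PV_t at t = 6.0000: 26.986835
  t * PV_t at t = 7.0000: 29.535311
  t * PV_t at t = 8.0000: 31.664766
  t * PV_t at t = 9.0000: 33.417319
  t * PV_t at t = 10.0000: 562.581126
Macaulay duration D = (sum_t t * PV_t) / P = 762.755870 / 100.000000 = 7.627559


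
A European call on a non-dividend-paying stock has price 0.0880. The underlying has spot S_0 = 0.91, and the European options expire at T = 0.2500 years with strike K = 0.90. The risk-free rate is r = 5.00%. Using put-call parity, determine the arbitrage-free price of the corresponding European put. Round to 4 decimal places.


Put-call parity: C - P = S_0 * exp(-qT) - K * exp(-rT).
S_0 * exp(-qT) = 0.9100 * 1.00000000 = 0.91000000
K * exp(-rT) = 0.9000 * 0.98757780 = 0.88882002
P = C - S*exp(-qT) + K*exp(-rT)
P = 0.0880 - 0.91000000 + 0.88882002 = 0.0668

Answer: Put price = 0.0668


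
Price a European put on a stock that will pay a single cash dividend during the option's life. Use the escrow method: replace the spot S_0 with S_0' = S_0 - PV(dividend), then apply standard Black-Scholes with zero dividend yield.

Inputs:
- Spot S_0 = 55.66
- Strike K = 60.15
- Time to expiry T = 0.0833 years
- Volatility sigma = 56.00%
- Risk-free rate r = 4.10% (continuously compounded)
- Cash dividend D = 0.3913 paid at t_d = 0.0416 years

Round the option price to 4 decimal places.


Answer: Price = 6.5056

Derivation:
PV(D) = D * exp(-r * t_d) = 0.3913 * 0.99829585 = 0.39063317
S_0' = S_0 - PV(D) = 55.6600 - 0.39063317 = 55.26936683
d1 = (ln(S_0'/K) + (r + sigma^2/2)*T) / (sigma*sqrt(T)) = -0.42162772
d2 = d1 - sigma*sqrt(T) = -0.58325346
exp(-rT) = 0.99659053
N(-d1) = 0.66335162; N(-d2) = 0.72013866
P = K * exp(-rT) * N(-d2) - S_0' * N(-d1) = 60.1500 * 0.99659053 * 0.72013866 - 55.26936683 * 0.66335162 = 6.5056


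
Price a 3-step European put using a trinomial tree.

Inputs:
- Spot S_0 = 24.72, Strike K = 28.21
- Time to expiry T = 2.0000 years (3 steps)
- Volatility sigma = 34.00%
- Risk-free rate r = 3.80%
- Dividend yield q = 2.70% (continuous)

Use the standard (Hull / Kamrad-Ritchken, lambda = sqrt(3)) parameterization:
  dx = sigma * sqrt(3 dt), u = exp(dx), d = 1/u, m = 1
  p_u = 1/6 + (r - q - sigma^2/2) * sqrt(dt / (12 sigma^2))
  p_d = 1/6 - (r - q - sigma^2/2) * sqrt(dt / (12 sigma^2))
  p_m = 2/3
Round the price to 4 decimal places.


dt = T/N = 0.666667; dx = sigma*sqrt(3*dt) = 0.480833
u = exp(dx) = 1.617421; d = 1/u = 0.618268
p_u = 0.134223, p_m = 0.666667, p_d = 0.199110
Discount per step: exp(-r*dt) = 0.974985
Stock lattice S(k, j) with j the centered position index:
  k=0: S(0,+0) = 24.7200
  k=1: S(1,-1) = 15.2836; S(1,+0) = 24.7200; S(1,+1) = 39.9826
  k=2: S(2,-2) = 9.4494; S(2,-1) = 15.2836; S(2,+0) = 24.7200; S(2,+1) = 39.9826; S(2,+2) = 64.6687
  k=3: S(3,-3) = 5.8422; S(3,-2) = 9.4494; S(3,-1) = 15.2836; S(3,+0) = 24.7200; S(3,+1) = 39.9826; S(3,+2) = 64.6687; S(3,+3) = 104.5965
Terminal payoffs V(N, j) = max(K - S_T, 0):
  V(3,-3) = 22.367757; V(3,-2) = 18.760636; V(3,-1) = 12.926405; V(3,+0) = 3.490000; V(3,+1) = 0.000000; V(3,+2) = 0.000000; V(3,+3) = 0.000000
Backward induction: V(k, j) = exp(-r*dt) * [p_u * V(k+1, j+1) + p_m * V(k+1, j) + p_d * V(k+1, j-1)]
  V(2,-2) = exp(-r*dt) * [p_u*12.926405 + p_m*18.760636 + p_d*22.367757] = 18.228087
  V(2,-1) = exp(-r*dt) * [p_u*3.490000 + p_m*12.926405 + p_d*18.760636] = 12.500748
  V(2,+0) = exp(-r*dt) * [p_u*0.000000 + p_m*3.490000 + p_d*12.926405] = 4.777863
  V(2,+1) = exp(-r*dt) * [p_u*0.000000 + p_m*0.000000 + p_d*3.490000] = 0.677512
  V(2,+2) = exp(-r*dt) * [p_u*0.000000 + p_m*0.000000 + p_d*0.000000] = 0.000000
  V(1,-1) = exp(-r*dt) * [p_u*4.777863 + p_m*12.500748 + p_d*18.228087] = 12.289228
  V(1,+0) = exp(-r*dt) * [p_u*0.677512 + p_m*4.777863 + p_d*12.500748] = 5.620991
  V(1,+1) = exp(-r*dt) * [p_u*0.000000 + p_m*0.677512 + p_d*4.777863] = 1.367901
  V(0,+0) = exp(-r*dt) * [p_u*1.367901 + p_m*5.620991 + p_d*12.289228] = 6.218301

Answer: Price = V(0,0) = 6.2183


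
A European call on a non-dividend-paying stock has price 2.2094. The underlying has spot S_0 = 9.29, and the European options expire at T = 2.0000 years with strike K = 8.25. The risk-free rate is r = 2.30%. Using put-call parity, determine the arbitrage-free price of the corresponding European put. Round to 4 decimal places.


Answer: Put price = 0.7985

Derivation:
Put-call parity: C - P = S_0 * exp(-qT) - K * exp(-rT).
S_0 * exp(-qT) = 9.2900 * 1.00000000 = 9.29000000
K * exp(-rT) = 8.2500 * 0.95504196 = 7.87909619
P = C - S*exp(-qT) + K*exp(-rT)
P = 2.2094 - 9.29000000 + 7.87909619 = 0.7985


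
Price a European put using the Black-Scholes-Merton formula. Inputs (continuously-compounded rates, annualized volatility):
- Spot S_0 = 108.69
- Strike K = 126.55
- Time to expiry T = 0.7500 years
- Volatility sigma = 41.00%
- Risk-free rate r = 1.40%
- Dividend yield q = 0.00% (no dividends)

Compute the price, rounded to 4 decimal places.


d1 = (ln(S/K) + (r - q + 0.5*sigma^2) * T) / (sigma * sqrt(T)) = -0.22136509
d2 = d1 - sigma * sqrt(T) = -0.57643550
exp(-rT) = 0.98955493; exp(-qT) = 1.00000000
P = K * exp(-rT) * N(-d2) - S_0 * exp(-qT) * N(-d1)
N(-d1) = 0.58759591; N(-d2) = 0.71783957
P = 126.5500 * 0.98955493 * 0.71783957 - 108.6900 * 1.00000000 * 0.58759591 = 26.0279

Answer: Price = 26.0279
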